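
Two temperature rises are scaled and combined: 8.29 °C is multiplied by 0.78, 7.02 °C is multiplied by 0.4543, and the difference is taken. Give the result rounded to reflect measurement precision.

3.3 °C

8.29 × 0.78 = 6.4662 → 6.5 °C (2 s.f., last digit at the 10^-1 place).
7.02 × 0.4543 = 3.189186 → 3.19 °C (3 s.f., last digit at the 10^-2 place).
Difference: 3.277014 °C; keep the coarser place, 10^-1.
Result: 3.3 °C.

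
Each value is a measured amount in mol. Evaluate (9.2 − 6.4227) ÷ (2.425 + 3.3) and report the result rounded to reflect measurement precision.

4.9 × 10⁻¹

9.2 − 6.4227 = 2.7773, limited to 1 d.p. → 2 s.f.; 2.425 + 3.3 = 5.725, limited to 1 d.p. → 2 s.f.
Carrying full precision, 2.7773 ÷ 5.725 = 0.48511790393…; keep min(2, 2) = 2 s.f.
Rounded to 2 significant figures: 4.9 × 10⁻¹.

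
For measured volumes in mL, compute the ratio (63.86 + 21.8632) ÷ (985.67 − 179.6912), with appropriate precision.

63.86 + 21.8632 = 85.7232, limited to 2 d.p. → 4 s.f.; 985.67 − 179.6912 = 805.9788, limited to 2 d.p. → 5 s.f.
Carrying full precision, 85.7232 ÷ 805.9788 = 0.106359125079…; keep min(4, 5) = 4 s.f.
Rounded to 4 significant figures: 0.1064.

0.1064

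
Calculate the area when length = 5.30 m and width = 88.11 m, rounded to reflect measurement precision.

area = 5.30 m × 88.11 m = 466.983 m².
5.30 has 3 significant figures; 88.11 has 4.
Division/multiplication keeps the fewest: 3 significant figures.
Rounded: 467 m².

467 m²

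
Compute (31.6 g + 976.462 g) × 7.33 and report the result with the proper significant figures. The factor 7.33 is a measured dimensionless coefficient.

31.6 g + 976.462 g = 1008.062 g; the sum is limited to 1 decimal place (5 s.f.).
Carrying full precision, 1008.062 × 7.33 = 7389.09446 g; 7.33 has 3 s.f., so the result keeps min(5, 3) = 3 s.f.
Rounded to 3 significant figures: 7.39 × 10^3 g.

7.39 × 10^3 g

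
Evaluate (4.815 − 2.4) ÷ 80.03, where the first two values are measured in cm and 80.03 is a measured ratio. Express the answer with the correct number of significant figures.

4.815 cm − 2.4 cm = 2.415 cm; the difference is limited to 1 decimal place (2 s.f.).
Carrying full precision, 2.415 ÷ 80.03 = 0.030176183931… cm; 80.03 has 4 s.f., so the result keeps min(2, 4) = 2 s.f.
Rounded to 2 significant figures: 0.030 cm.

0.030 cm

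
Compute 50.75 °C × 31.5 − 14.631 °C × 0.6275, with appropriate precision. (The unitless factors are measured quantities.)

50.75 × 31.5 = 1598.625 → 1.60 × 10^3 °C (3 s.f., last digit at the 10^1 place).
14.631 × 0.6275 = 9.1809525 → 9.181 °C (4 s.f., last digit at the 10^-3 place).
Difference: 1589.4440475 °C; keep the coarser place, 10^1.
Result: 1.59 × 10^3 °C.

1.59 × 10^3 °C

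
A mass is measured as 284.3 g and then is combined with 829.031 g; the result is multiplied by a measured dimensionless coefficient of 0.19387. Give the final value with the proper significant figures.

284.3 g + 829.031 g = 1113.331 g; the sum is limited to 1 decimal place (5 s.f.).
Carrying full precision, 1113.331 × 0.19387 = 215.84148097 g; 0.19387 has 5 s.f., so the result keeps min(5, 5) = 5 s.f.
Rounded to 5 significant figures: 215.84 g.

215.84 g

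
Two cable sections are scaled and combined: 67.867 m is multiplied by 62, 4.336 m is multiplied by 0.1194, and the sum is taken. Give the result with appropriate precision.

67.867 × 62 = 4207.754 → 4.2 × 10^3 m (2 s.f., last digit at the 10^2 place).
4.336 × 0.1194 = 0.5177184 → 0.5177 m (4 s.f., last digit at the 10^-4 place).
Sum: 4208.2717184 m; keep the coarser place, 10^2.
Result: 4.2 × 10^3 m.

4.2 × 10^3 m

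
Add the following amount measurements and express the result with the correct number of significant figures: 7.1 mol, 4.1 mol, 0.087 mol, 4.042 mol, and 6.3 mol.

21.6 mol

7.1 mol + 4.1 mol + 0.087 mol + 4.042 mol + 6.3 mol = 21.629 mol.
Addition/subtraction keeps the fewest decimal places: 7.1 → 1 decimal place, 4.1 → 1 decimal place, 0.087 → 3 decimal places, 4.042 → 3 decimal places, 6.3 → 1 decimal place; limit is 1.
Rounded to 1 decimal place: 21.6 mol.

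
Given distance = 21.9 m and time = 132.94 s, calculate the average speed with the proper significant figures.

average speed = 21.9 m ÷ 132.94 s = 0.164735971115… m/s.
21.9 has 3 significant figures; 132.94 has 5.
Division/multiplication keeps the fewest: 3 significant figures.
Rounded: 0.165 m/s.

0.165 m/s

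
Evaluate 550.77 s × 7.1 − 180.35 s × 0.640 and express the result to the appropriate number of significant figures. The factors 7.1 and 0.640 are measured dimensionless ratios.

550.77 × 7.1 = 3910.467 → 3.9 × 10^3 s (2 s.f., last digit at the 10^2 place).
180.35 × 0.640 = 115.424 → 115 s (3 s.f., last digit at the 10^0 place).
Difference: 3795.043 s; keep the coarser place, 10^2.
Result: 3.8 × 10^3 s.

3.8 × 10^3 s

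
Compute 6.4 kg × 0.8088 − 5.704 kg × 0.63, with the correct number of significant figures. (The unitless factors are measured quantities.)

6.4 × 0.8088 = 5.17632 → 5.2 kg (2 s.f., last digit at the 10^-1 place).
5.704 × 0.63 = 3.59352 → 3.6 kg (2 s.f., last digit at the 10^-1 place).
Difference: 1.5828 kg; keep the coarser place, 10^-1.
Result: 1.6 kg.

1.6 kg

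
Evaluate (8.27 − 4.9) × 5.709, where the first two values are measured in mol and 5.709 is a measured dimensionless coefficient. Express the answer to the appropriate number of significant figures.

19 mol

8.27 mol − 4.9 mol = 3.37 mol; the difference is limited to 1 decimal place (2 s.f.).
Carrying full precision, 3.37 × 5.709 = 19.23933 mol; 5.709 has 4 s.f., so the result keeps min(2, 4) = 2 s.f.
Rounded to 2 significant figures: 19 mol.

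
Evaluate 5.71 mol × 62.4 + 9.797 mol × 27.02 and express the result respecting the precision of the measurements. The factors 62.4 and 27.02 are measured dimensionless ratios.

5.71 × 62.4 = 356.304 → 3.56 × 10² mol (3 s.f., last digit at the 10^0 place).
9.797 × 27.02 = 264.71494 → 264.7 mol (4 s.f., last digit at the 10^-1 place).
Sum: 621.01894 mol; keep the coarser place, 10^0.
Result: 621 mol.

621 mol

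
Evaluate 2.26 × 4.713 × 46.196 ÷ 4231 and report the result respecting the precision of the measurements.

0.116

2.26 × 4.713 × 46.196 ÷ 4231 = 0.11629665575…
Multiplication/division keeps the fewest significant figures: 2.26 → 3 s.f., 4.713 → 4 s.f., 46.196 → 5 s.f., 4231 → 4 s.f.; limit is 3.
Rounded to 3 significant figures: 0.116.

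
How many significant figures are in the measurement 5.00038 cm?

6

5.00038: zeros between nonzero digits are significant.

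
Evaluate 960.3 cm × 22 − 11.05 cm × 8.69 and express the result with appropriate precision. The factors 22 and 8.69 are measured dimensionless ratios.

2.1 × 10^4 cm

960.3 × 22 = 21126.6 → 2.1 × 10^4 cm (2 s.f., last digit at the 10^3 place).
11.05 × 8.69 = 96.0245 → 96.0 cm (3 s.f., last digit at the 10^-1 place).
Difference: 21030.5755 cm; keep the coarser place, 10^3.
Result: 2.1 × 10^4 cm.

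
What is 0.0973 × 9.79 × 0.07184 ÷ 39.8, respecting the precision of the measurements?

0.0973 × 9.79 × 0.07184 ÷ 39.8 = 0.00171940736884…
Multiplication/division keeps the fewest significant figures: 0.0973 → 3 s.f., 9.79 → 3 s.f., 0.07184 → 4 s.f., 39.8 → 3 s.f.; limit is 3.
Rounded to 3 significant figures: 0.00172.

0.00172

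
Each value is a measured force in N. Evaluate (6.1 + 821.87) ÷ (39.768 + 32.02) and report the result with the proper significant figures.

11.53

6.1 + 821.87 = 827.97, limited to 1 d.p. → 4 s.f.; 39.768 + 32.02 = 71.788, limited to 2 d.p. → 4 s.f.
Carrying full precision, 827.97 ÷ 71.788 = 11.5335432106…; keep min(4, 4) = 4 s.f.
Rounded to 4 significant figures: 11.53.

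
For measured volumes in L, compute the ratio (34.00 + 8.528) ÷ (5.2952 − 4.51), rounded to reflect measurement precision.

34.00 + 8.528 = 42.528, limited to 2 d.p. → 4 s.f.; 5.2952 − 4.51 = 0.7852, limited to 2 d.p. → 2 s.f.
Carrying full precision, 42.528 ÷ 0.7852 = 54.1619969435…; keep min(4, 2) = 2 s.f.
Rounded to 2 significant figures: 54.

54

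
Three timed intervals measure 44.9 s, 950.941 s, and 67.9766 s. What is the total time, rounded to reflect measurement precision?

1063.8 s

44.9 s + 950.941 s + 67.9766 s = 1063.8176 s.
Addition/subtraction keeps the fewest decimal places: 44.9 → 1 decimal place, 950.941 → 3 decimal places, 67.9766 → 4 decimal places; limit is 1.
Rounded to 1 decimal place: 1063.8 s.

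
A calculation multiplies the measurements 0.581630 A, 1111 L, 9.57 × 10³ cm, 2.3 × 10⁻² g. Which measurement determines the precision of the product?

2.3 × 10⁻² g

0.581630 A → 6 s.f.; 1111 L → 4 s.f.; 9.57 × 10³ cm → 3 s.f.; 2.3 × 10⁻² g → 2 s.f.
The fewest is 2 significant figures, from 2.3 × 10⁻² g.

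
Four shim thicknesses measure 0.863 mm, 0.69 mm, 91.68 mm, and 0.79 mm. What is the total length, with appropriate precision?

0.863 mm + 0.69 mm + 91.68 mm + 0.79 mm = 94.023 mm.
Addition/subtraction keeps the fewest decimal places: 0.863 → 3 decimal places, 0.69 → 2 decimal places, 91.68 → 2 decimal places, 0.79 → 2 decimal places; limit is 2.
Rounded to 2 decimal places: 94.02 mm.

94.02 mm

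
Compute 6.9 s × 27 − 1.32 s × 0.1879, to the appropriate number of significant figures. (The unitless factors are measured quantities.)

6.9 × 27 = 186.3 → 1.9 × 10^2 s (2 s.f., last digit at the 10^1 place).
1.32 × 0.1879 = 0.248028 → 0.248 s (3 s.f., last digit at the 10^-3 place).
Difference: 186.051972 s; keep the coarser place, 10^1.
Result: 1.9 × 10^2 s.

1.9 × 10^2 s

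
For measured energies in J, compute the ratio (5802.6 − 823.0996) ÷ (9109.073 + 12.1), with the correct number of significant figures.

0.54593

5802.6 − 823.0996 = 4979.5004, limited to 1 d.p. → 5 s.f.; 9109.073 + 12.1 = 9121.173, limited to 1 d.p. → 5 s.f.
Carrying full precision, 4979.5004 ÷ 9121.173 = 0.545927634527…; keep min(5, 5) = 5 s.f.
Rounded to 5 significant figures: 0.54593.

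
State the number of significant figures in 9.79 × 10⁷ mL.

3

9.79 × 10⁷: in scientific notation every digit of the coefficient is significant.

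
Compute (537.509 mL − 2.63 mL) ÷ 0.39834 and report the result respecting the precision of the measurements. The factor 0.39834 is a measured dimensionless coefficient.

1342.8 mL

537.509 mL − 2.63 mL = 534.879 mL; the difference is limited to 2 decimal places (5 s.f.).
Carrying full precision, 534.879 ÷ 0.39834 = 1342.76999548… mL; 0.39834 has 5 s.f., so the result keeps min(5, 5) = 5 s.f.
Rounded to 5 significant figures: 1342.8 mL.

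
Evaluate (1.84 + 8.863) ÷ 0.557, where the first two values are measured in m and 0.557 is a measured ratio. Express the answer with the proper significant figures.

1.84 m + 8.863 m = 10.703 m; the sum is limited to 2 decimal places (4 s.f.).
Carrying full precision, 10.703 ÷ 0.557 = 19.2154398564… m; 0.557 has 3 s.f., so the result keeps min(4, 3) = 3 s.f.
Rounded to 3 significant figures: 19.2 m.

19.2 m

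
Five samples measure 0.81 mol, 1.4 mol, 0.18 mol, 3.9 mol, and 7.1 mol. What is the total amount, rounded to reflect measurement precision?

0.81 mol + 1.4 mol + 0.18 mol + 3.9 mol + 7.1 mol = 13.39 mol.
Addition/subtraction keeps the fewest decimal places: 0.81 → 2 decimal places, 1.4 → 1 decimal place, 0.18 → 2 decimal places, 3.9 → 1 decimal place, 7.1 → 1 decimal place; limit is 1.
Rounded to 1 decimal place: 13.4 mol.

13.4 mol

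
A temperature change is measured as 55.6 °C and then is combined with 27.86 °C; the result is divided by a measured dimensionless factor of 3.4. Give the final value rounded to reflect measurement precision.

25 °C

55.6 °C + 27.86 °C = 83.46 °C; the sum is limited to 1 decimal place (3 s.f.).
Carrying full precision, 83.46 ÷ 3.4 = 24.5470588235… °C; 3.4 has 2 s.f., so the result keeps min(3, 2) = 2 s.f.
Rounded to 2 significant figures: 25 °C.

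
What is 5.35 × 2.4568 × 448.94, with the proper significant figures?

5.90 × 10^3

5.35 × 2.4568 × 448.94 = 5900.8134872
Multiplication/division keeps the fewest significant figures: 5.35 → 3 s.f., 2.4568 → 5 s.f., 448.94 → 5 s.f.; limit is 3.
Rounded to 3 significant figures: 5.90 × 10^3.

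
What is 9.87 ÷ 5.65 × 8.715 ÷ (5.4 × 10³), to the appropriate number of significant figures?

0.0028

9.87 ÷ 5.65 × 8.715 ÷ (5.4 × 10³) = 0.00281930678466…
Multiplication/division keeps the fewest significant figures: 9.87 → 3 s.f., 5.65 → 3 s.f., 8.715 → 4 s.f., 5.4 × 10³ → 2 s.f.; limit is 2.
Rounded to 2 significant figures: 0.0028.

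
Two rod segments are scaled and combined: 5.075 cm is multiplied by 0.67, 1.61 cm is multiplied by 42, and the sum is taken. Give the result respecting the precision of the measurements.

71 cm

5.075 × 0.67 = 3.40025 → 3.4 cm (2 s.f., last digit at the 10^-1 place).
1.61 × 42 = 67.62 → 68 cm (2 s.f., last digit at the 10^0 place).
Sum: 71.02025 cm; keep the coarser place, 10^0.
Result: 71 cm.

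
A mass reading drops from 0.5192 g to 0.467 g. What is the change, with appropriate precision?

5.2 × 10^-2 g

0.5192 g − 0.467 g = 0.0522 g.
Addition/subtraction keeps the fewest decimal places: 0.5192 → 4 decimal places, 0.467 → 3 decimal places; limit is 3.
Rounded to 3 decimal places: 5.2 × 10^-2 g.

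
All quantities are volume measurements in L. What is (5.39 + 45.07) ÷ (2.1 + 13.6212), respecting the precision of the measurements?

5.39 + 45.07 = 50.46, limited to 2 d.p. → 4 s.f.; 2.1 + 13.6212 = 15.7212, limited to 1 d.p. → 3 s.f.
Carrying full precision, 50.46 ÷ 15.7212 = 3.20967865048…; keep min(4, 3) = 3 s.f.
Rounded to 3 significant figures: 3.21.

3.21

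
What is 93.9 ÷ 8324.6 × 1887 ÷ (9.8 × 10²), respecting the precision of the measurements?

93.9 ÷ 8324.6 × 1887 ÷ (9.8 × 10²) = 0.0217194109222…
Multiplication/division keeps the fewest significant figures: 93.9 → 3 s.f., 8324.6 → 5 s.f., 1887 → 4 s.f., 9.8 × 10² → 2 s.f.; limit is 2.
Rounded to 2 significant figures: 0.022.

0.022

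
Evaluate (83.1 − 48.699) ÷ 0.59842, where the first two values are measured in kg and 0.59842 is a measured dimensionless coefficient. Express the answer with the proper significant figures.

57.5 kg

83.1 kg − 48.699 kg = 34.401 kg; the difference is limited to 1 decimal place (3 s.f.).
Carrying full precision, 34.401 ÷ 0.59842 = 57.4863808028… kg; 0.59842 has 5 s.f., so the result keeps min(3, 5) = 3 s.f.
Rounded to 3 significant figures: 57.5 kg.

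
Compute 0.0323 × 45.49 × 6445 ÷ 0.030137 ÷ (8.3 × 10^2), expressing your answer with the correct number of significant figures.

3.8 × 10^2

0.0323 × 45.49 × 6445 ÷ 0.030137 ÷ (8.3 × 10^2) = 378.584884649…
Multiplication/division keeps the fewest significant figures: 0.0323 → 3 s.f., 45.49 → 4 s.f., 6445 → 4 s.f., 0.030137 → 5 s.f., 8.3 × 10^2 → 2 s.f.; limit is 2.
Rounded to 2 significant figures: 3.8 × 10^2.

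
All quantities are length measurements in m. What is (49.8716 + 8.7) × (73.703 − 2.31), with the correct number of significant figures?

4.18 × 10^3 m²

49.8716 + 8.7 = 58.5716, limited to 1 d.p. → 3 s.f.; 73.703 − 2.31 = 71.393, limited to 2 d.p. → 4 s.f.
Carrying full precision, 58.5716 × 71.393 = 4181.6022388; keep min(3, 4) = 3 s.f.
Rounded to 3 significant figures: 4.18 × 10^3 m².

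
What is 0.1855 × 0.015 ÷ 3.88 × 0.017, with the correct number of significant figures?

0.1855 × 0.015 ÷ 3.88 × 0.017 = 0.0000121913659794…
Multiplication/division keeps the fewest significant figures: 0.1855 → 4 s.f., 0.015 → 2 s.f., 3.88 → 3 s.f., 0.017 → 2 s.f.; limit is 2.
Rounded to 2 significant figures: 1.2 × 10^-5.

1.2 × 10^-5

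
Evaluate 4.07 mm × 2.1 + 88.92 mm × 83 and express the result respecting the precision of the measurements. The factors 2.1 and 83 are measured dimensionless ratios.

4.07 × 2.1 = 8.547 → 8.5 mm (2 s.f., last digit at the 10^-1 place).
88.92 × 83 = 7380.36 → 7.4 × 10^3 mm (2 s.f., last digit at the 10^2 place).
Sum: 7388.907 mm; keep the coarser place, 10^2.
Result: 7.4 × 10^3 mm.

7.4 × 10^3 mm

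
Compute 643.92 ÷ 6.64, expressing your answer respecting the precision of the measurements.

97.0

643.92 ÷ 6.64 = 96.9759036145…
Multiplication/division keeps the fewest significant figures: 643.92 → 5 s.f., 6.64 → 3 s.f.; limit is 3.
Rounded to 3 significant figures: 97.0.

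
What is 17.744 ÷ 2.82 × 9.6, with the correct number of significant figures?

6.0 × 10^1

17.744 ÷ 2.82 × 9.6 = 60.405106383…
Multiplication/division keeps the fewest significant figures: 17.744 → 5 s.f., 2.82 → 3 s.f., 9.6 → 2 s.f.; limit is 2.
Rounded to 2 significant figures: 6.0 × 10^1.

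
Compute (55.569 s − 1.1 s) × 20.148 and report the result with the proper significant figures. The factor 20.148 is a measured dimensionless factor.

55.569 s − 1.1 s = 54.469 s; the difference is limited to 1 decimal place (3 s.f.).
Carrying full precision, 54.469 × 20.148 = 1097.441412 s; 20.148 has 5 s.f., so the result keeps min(3, 5) = 3 s.f.
Rounded to 3 significant figures: 1.10 × 10³ s.

1.10 × 10³ s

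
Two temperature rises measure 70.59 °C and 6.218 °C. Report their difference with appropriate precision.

70.59 °C − 6.218 °C = 64.372 °C.
Addition/subtraction keeps the fewest decimal places: 70.59 → 2 decimal places, 6.218 → 3 decimal places; limit is 2.
Rounded to 2 decimal places: 64.37 °C.

64.37 °C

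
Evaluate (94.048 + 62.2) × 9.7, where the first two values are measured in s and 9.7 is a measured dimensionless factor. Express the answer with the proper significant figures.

94.048 s + 62.2 s = 156.248 s; the sum is limited to 1 decimal place (4 s.f.).
Carrying full precision, 156.248 × 9.7 = 1515.6056 s; 9.7 has 2 s.f., so the result keeps min(4, 2) = 2 s.f.
Rounded to 2 significant figures: 1.5 × 10^3 s.

1.5 × 10^3 s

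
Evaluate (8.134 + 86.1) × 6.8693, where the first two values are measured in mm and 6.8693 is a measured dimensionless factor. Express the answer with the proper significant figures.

647 mm

8.134 mm + 86.1 mm = 94.234 mm; the sum is limited to 1 decimal place (3 s.f.).
Carrying full precision, 94.234 × 6.8693 = 647.3216162 mm; 6.8693 has 5 s.f., so the result keeps min(3, 5) = 3 s.f.
Rounded to 3 significant figures: 647 mm.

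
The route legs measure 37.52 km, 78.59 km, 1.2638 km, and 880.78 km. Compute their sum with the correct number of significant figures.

998.15 km

37.52 km + 78.59 km + 1.2638 km + 880.78 km = 998.1538 km.
Addition/subtraction keeps the fewest decimal places: 37.52 → 2 decimal places, 78.59 → 2 decimal places, 1.2638 → 4 decimal places, 880.78 → 2 decimal places; limit is 2.
Rounded to 2 decimal places: 998.15 km.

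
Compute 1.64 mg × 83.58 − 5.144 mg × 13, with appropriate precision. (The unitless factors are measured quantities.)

1.64 × 83.58 = 137.0712 → 137 mg (3 s.f., last digit at the 10^0 place).
5.144 × 13 = 66.872 → 67 mg (2 s.f., last digit at the 10^0 place).
Difference: 70.1992 mg; keep the coarser place, 10^0.
Result: 7.0 × 10^1 mg.

7.0 × 10^1 mg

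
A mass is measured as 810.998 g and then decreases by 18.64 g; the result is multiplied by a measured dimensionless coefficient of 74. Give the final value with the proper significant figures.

5.9 × 10^4 g

810.998 g − 18.64 g = 792.358 g; the difference is limited to 2 decimal places (5 s.f.).
Carrying full precision, 792.358 × 74 = 58634.492 g; 74 has 2 s.f., so the result keeps min(5, 2) = 2 s.f.
Rounded to 2 significant figures: 5.9 × 10^4 g.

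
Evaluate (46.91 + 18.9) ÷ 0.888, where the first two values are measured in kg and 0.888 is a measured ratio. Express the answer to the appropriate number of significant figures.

74.1 kg

46.91 kg + 18.9 kg = 65.81 kg; the sum is limited to 1 decimal place (3 s.f.).
Carrying full precision, 65.81 ÷ 0.888 = 74.1103603604… kg; 0.888 has 3 s.f., so the result keeps min(3, 3) = 3 s.f.
Rounded to 3 significant figures: 74.1 kg.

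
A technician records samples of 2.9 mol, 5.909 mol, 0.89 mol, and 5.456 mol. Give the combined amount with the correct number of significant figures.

15.2 mol

2.9 mol + 5.909 mol + 0.89 mol + 5.456 mol = 15.155 mol.
Addition/subtraction keeps the fewest decimal places: 2.9 → 1 decimal place, 5.909 → 3 decimal places, 0.89 → 2 decimal places, 5.456 → 3 decimal places; limit is 1.
Rounded to 1 decimal place: 15.2 mol.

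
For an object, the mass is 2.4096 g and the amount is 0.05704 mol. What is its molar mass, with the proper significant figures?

42.24 g/mol

molar mass = 2.4096 g ÷ 0.05704 mol = 42.2440392707… g/mol.
2.4096 has 5 significant figures; 0.05704 has 4.
Division/multiplication keeps the fewest: 4 significant figures.
Rounded: 42.24 g/mol.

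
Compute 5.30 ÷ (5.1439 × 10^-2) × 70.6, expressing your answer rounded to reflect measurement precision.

7.27 × 10^3

5.30 ÷ (5.1439 × 10^-2) × 70.6 = 7274.24716655…
Multiplication/division keeps the fewest significant figures: 5.30 → 3 s.f., 5.1439 × 10^-2 → 5 s.f., 70.6 → 3 s.f.; limit is 3.
Rounded to 3 significant figures: 7.27 × 10^3.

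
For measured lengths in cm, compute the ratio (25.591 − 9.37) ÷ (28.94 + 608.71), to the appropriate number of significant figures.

25.591 − 9.37 = 16.221, limited to 2 d.p. → 4 s.f.; 28.94 + 608.71 = 637.65, limited to 2 d.p. → 5 s.f.
Carrying full precision, 16.221 ÷ 637.65 = 0.0254387203011…; keep min(4, 5) = 4 s.f.
Rounded to 4 significant figures: 0.02544.

0.02544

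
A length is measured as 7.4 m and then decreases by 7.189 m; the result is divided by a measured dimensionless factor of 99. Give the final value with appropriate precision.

7.4 m − 7.189 m = 0.211 m; the difference is limited to 1 decimal place (1 s.f.).
Carrying full precision, 0.211 ÷ 99 = 0.00213131313131… m; 99 has 2 s.f., so the result keeps min(1, 2) = 1 s.f.
Rounded to 1 significant figure: 2 × 10^-3 m.

2 × 10^-3 m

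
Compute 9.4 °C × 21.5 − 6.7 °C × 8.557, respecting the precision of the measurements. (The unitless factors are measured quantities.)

1.4 × 10² °C

9.4 × 21.5 = 202.1 → 2.0 × 10² °C (2 s.f., last digit at the 10^1 place).
6.7 × 8.557 = 57.3319 → 57 °C (2 s.f., last digit at the 10^0 place).
Difference: 144.7681 °C; keep the coarser place, 10^1.
Result: 1.4 × 10² °C.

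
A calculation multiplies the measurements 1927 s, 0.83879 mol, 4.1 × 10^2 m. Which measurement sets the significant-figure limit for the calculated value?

1927 s → 4 s.f.; 0.83879 mol → 5 s.f.; 4.1 × 10^2 m → 2 s.f.
The fewest is 2 significant figures, from 4.1 × 10^2 m.

4.1 × 10^2 m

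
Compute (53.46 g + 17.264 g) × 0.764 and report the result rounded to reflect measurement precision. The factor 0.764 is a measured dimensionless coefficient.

54.0 g

53.46 g + 17.264 g = 70.724 g; the sum is limited to 2 decimal places (4 s.f.).
Carrying full precision, 70.724 × 0.764 = 54.033136 g; 0.764 has 3 s.f., so the result keeps min(4, 3) = 3 s.f.
Rounded to 3 significant figures: 54.0 g.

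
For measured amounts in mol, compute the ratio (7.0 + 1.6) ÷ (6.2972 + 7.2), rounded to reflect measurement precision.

0.64

7.0 + 1.6 = 8.6, limited to 1 d.p. → 2 s.f.; 6.2972 + 7.2 = 13.4972, limited to 1 d.p. → 3 s.f.
Carrying full precision, 8.6 ÷ 13.4972 = 0.637169190647…; keep min(2, 3) = 2 s.f.
Rounded to 2 significant figures: 0.64.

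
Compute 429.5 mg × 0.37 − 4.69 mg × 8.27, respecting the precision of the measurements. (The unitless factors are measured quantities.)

1.2 × 10² mg

429.5 × 0.37 = 158.915 → 1.6 × 10² mg (2 s.f., last digit at the 10^1 place).
4.69 × 8.27 = 38.7863 → 38.8 mg (3 s.f., last digit at the 10^-1 place).
Difference: 120.1287 mg; keep the coarser place, 10^1.
Result: 1.2 × 10² mg.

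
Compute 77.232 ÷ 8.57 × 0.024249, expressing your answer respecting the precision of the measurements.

0.219

77.232 ÷ 8.57 × 0.024249 = 0.218529611202…
Multiplication/division keeps the fewest significant figures: 77.232 → 5 s.f., 8.57 → 3 s.f., 0.024249 → 5 s.f.; limit is 3.
Rounded to 3 significant figures: 0.219.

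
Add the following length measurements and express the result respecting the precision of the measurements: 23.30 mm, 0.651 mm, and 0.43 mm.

24.38 mm

23.30 mm + 0.651 mm + 0.43 mm = 24.381 mm.
Addition/subtraction keeps the fewest decimal places: 23.30 → 2 decimal places, 0.651 → 3 decimal places, 0.43 → 2 decimal places; limit is 2.
Rounded to 2 decimal places: 24.38 mm.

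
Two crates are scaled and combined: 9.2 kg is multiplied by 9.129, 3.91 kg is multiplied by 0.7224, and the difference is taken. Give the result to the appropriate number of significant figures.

9.2 × 9.129 = 83.9868 → 84 kg (2 s.f., last digit at the 10^0 place).
3.91 × 0.7224 = 2.824584 → 2.82 kg (3 s.f., last digit at the 10^-2 place).
Difference: 81.162216 kg; keep the coarser place, 10^0.
Result: 81 kg.

81 kg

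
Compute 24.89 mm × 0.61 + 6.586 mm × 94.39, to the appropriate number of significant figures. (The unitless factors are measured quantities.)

24.89 × 0.61 = 15.1829 → 15 mm (2 s.f., last digit at the 10^0 place).
6.586 × 94.39 = 621.65254 → 621.7 mm (4 s.f., last digit at the 10^-1 place).
Sum: 636.83544 mm; keep the coarser place, 10^0.
Result: 6.37 × 10² mm.

6.37 × 10² mm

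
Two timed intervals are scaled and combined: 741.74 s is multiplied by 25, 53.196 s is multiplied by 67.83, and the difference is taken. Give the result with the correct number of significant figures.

741.74 × 25 = 18543.5 → 1.9 × 10⁴ s (2 s.f., last digit at the 10^3 place).
53.196 × 67.83 = 3608.28468 → 3608 s (4 s.f., last digit at the 10^0 place).
Difference: 14935.21532 s; keep the coarser place, 10^3.
Result: 1.5 × 10⁴ s.

1.5 × 10⁴ s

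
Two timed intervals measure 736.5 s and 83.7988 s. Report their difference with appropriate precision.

652.7 s

736.5 s − 83.7988 s = 652.7012 s.
Addition/subtraction keeps the fewest decimal places: 736.5 → 1 decimal place, 83.7988 → 4 decimal places; limit is 1.
Rounded to 1 decimal place: 652.7 s.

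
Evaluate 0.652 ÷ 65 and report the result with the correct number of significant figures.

0.652 ÷ 65 = 0.0100307692308…
Multiplication/division keeps the fewest significant figures: 0.652 → 3 s.f., 65 → 2 s.f.; limit is 2.
Rounded to 2 significant figures: 0.010.

0.010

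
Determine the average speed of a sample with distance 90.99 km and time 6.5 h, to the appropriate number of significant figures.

average speed = 90.99 km ÷ 6.5 h = 13.9984615385… km/h.
90.99 has 4 significant figures; 6.5 has 2.
Division/multiplication keeps the fewest: 2 significant figures.
Rounded: 14 km/h.

14 km/h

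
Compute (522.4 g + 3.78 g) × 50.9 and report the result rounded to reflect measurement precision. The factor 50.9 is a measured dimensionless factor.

2.68 × 10^4 g

522.4 g + 3.78 g = 526.18 g; the sum is limited to 1 decimal place (4 s.f.).
Carrying full precision, 526.18 × 50.9 = 26782.562 g; 50.9 has 3 s.f., so the result keeps min(4, 3) = 3 s.f.
Rounded to 3 significant figures: 2.68 × 10^4 g.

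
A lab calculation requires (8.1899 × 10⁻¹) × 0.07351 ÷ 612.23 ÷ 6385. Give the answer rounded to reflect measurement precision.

1.540 × 10⁻⁸

(8.1899 × 10⁻¹) × 0.07351 ÷ 612.23 ÷ 6385 = 1.54010210129 × 10^-8…
Multiplication/division keeps the fewest significant figures: 8.1899 × 10⁻¹ → 5 s.f., 0.07351 → 4 s.f., 612.23 → 5 s.f., 6385 → 4 s.f.; limit is 4.
Rounded to 4 significant figures: 1.540 × 10⁻⁸.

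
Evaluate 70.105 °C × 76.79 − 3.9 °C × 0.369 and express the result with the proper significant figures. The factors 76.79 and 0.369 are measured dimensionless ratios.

70.105 × 76.79 = 5383.36295 → 5383 °C (4 s.f., last digit at the 10^0 place).
3.9 × 0.369 = 1.4391 → 1.4 °C (2 s.f., last digit at the 10^-1 place).
Difference: 5381.92385 °C; keep the coarser place, 10^0.
Result: 5.382 × 10³ °C.

5.382 × 10³ °C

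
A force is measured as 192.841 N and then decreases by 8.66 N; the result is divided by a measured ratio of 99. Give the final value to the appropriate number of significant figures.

192.841 N − 8.66 N = 184.181 N; the difference is limited to 2 decimal places (5 s.f.).
Carrying full precision, 184.181 ÷ 99 = 1.86041414141… N; 99 has 2 s.f., so the result keeps min(5, 2) = 2 s.f.
Rounded to 2 significant figures: 1.9 N.

1.9 N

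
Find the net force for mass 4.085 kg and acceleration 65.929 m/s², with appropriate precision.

269.3 N

net force = 4.085 kg × 65.929 m/s² = 269.319965 N.
4.085 has 4 significant figures; 65.929 has 5.
Division/multiplication keeps the fewest: 4 significant figures.
Rounded: 269.3 N.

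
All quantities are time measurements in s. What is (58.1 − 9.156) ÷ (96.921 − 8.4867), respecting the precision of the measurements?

58.1 − 9.156 = 48.944, limited to 1 d.p. → 3 s.f.; 96.921 − 8.4867 = 88.4343, limited to 3 d.p. → 5 s.f.
Carrying full precision, 48.944 ÷ 88.4343 = 0.553450414602…; keep min(3, 5) = 3 s.f.
Rounded to 3 significant figures: 0.553.

0.553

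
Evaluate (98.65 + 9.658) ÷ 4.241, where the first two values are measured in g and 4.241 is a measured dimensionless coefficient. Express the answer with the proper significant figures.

98.65 g + 9.658 g = 108.308 g; the sum is limited to 2 decimal places (5 s.f.).
Carrying full precision, 108.308 ÷ 4.241 = 25.5383164348… g; 4.241 has 4 s.f., so the result keeps min(5, 4) = 4 s.f.
Rounded to 4 significant figures: 25.54 g.

25.54 g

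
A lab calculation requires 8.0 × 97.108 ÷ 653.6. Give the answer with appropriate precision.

8.0 × 97.108 ÷ 653.6 = 1.18859241126…
Multiplication/division keeps the fewest significant figures: 8.0 → 2 s.f., 97.108 → 5 s.f., 653.6 → 4 s.f.; limit is 2.
Rounded to 2 significant figures: 1.2.

1.2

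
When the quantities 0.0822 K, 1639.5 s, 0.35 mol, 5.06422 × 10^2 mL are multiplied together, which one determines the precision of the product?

0.0822 K → 3 s.f.; 1639.5 s → 5 s.f.; 0.35 mol → 2 s.f.; 5.06422 × 10^2 mL → 6 s.f.
The fewest is 2 significant figures, from 0.35 mol.

0.35 mol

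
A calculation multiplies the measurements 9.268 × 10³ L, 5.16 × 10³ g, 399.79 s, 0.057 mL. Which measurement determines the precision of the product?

9.268 × 10³ L → 4 s.f.; 5.16 × 10³ g → 3 s.f.; 399.79 s → 5 s.f.; 0.057 mL → 2 s.f.
The fewest is 2 significant figures, from 0.057 mL.

0.057 mL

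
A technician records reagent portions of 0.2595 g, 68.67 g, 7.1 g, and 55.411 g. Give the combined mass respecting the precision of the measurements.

131.4 g

0.2595 g + 68.67 g + 7.1 g + 55.411 g = 131.4405 g.
Addition/subtraction keeps the fewest decimal places: 0.2595 → 4 decimal places, 68.67 → 2 decimal places, 7.1 → 1 decimal place, 55.411 → 3 decimal places; limit is 1.
Rounded to 1 decimal place: 131.4 g.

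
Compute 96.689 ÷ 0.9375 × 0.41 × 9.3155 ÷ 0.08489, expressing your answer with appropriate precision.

96.689 ÷ 0.9375 × 0.41 × 9.3155 ÷ 0.08489 = 4640.22762753…
Multiplication/division keeps the fewest significant figures: 96.689 → 5 s.f., 0.9375 → 4 s.f., 0.41 → 2 s.f., 9.3155 → 5 s.f., 0.08489 → 4 s.f.; limit is 2.
Rounded to 2 significant figures: 4.6 × 10³.

4.6 × 10³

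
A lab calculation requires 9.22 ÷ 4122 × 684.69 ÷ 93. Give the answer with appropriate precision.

0.016

9.22 ÷ 4122 × 684.69 ÷ 93 = 0.0164677388052…
Multiplication/division keeps the fewest significant figures: 9.22 → 3 s.f., 4122 → 4 s.f., 684.69 → 5 s.f., 93 → 2 s.f.; limit is 2.
Rounded to 2 significant figures: 0.016.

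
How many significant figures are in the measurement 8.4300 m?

5

8.4300: trailing zeros after a decimal point are significant.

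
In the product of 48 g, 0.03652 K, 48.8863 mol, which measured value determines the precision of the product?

48 g → 2 s.f.; 0.03652 K → 4 s.f.; 48.8863 mol → 6 s.f.
The fewest is 2 significant figures, from 48 g.

48 g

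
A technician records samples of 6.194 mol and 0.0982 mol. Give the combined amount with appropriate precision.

6.194 mol + 0.0982 mol = 6.2922 mol.
Addition/subtraction keeps the fewest decimal places: 6.194 → 3 decimal places, 0.0982 → 4 decimal places; limit is 3.
Rounded to 3 decimal places: 6.292 mol.

6.292 mol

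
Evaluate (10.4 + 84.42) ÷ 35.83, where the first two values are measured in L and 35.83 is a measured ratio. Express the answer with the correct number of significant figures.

10.4 L + 84.42 L = 94.82 L; the sum is limited to 1 decimal place (3 s.f.).
Carrying full precision, 94.82 ÷ 35.83 = 2.6463857103… L; 35.83 has 4 s.f., so the result keeps min(3, 4) = 3 s.f.
Rounded to 3 significant figures: 2.65 L.

2.65 L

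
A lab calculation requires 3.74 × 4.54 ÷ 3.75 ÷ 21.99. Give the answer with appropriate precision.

0.206

3.74 × 4.54 ÷ 3.75 ÷ 21.99 = 0.205906927391…
Multiplication/division keeps the fewest significant figures: 3.74 → 3 s.f., 4.54 → 3 s.f., 3.75 → 3 s.f., 21.99 → 4 s.f.; limit is 3.
Rounded to 3 significant figures: 0.206.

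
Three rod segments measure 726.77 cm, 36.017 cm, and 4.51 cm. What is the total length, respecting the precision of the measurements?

767.30 cm

726.77 cm + 36.017 cm + 4.51 cm = 767.297 cm.
Addition/subtraction keeps the fewest decimal places: 726.77 → 2 decimal places, 36.017 → 3 decimal places, 4.51 → 2 decimal places; limit is 2.
Rounded to 2 decimal places: 767.30 cm.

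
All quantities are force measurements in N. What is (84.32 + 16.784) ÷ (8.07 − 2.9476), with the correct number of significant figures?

84.32 + 16.784 = 101.104, limited to 2 d.p. → 5 s.f.; 8.07 − 2.9476 = 5.1224, limited to 2 d.p. → 3 s.f.
Carrying full precision, 101.104 ÷ 5.1224 = 19.7376229892…; keep min(5, 3) = 3 s.f.
Rounded to 3 significant figures: 19.7.

19.7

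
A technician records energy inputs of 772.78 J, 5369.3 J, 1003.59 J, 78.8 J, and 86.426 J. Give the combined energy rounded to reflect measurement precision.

772.78 J + 5369.3 J + 1003.59 J + 78.8 J + 86.426 J = 7310.896 J.
Addition/subtraction keeps the fewest decimal places: 772.78 → 2 decimal places, 5369.3 → 1 decimal place, 1003.59 → 2 decimal places, 78.8 → 1 decimal place, 86.426 → 3 decimal places; limit is 1.
Rounded to 1 decimal place: 7310.9 J.

7310.9 J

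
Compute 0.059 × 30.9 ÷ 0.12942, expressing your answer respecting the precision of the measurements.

0.059 × 30.9 ÷ 0.12942 = 14.0866944831…
Multiplication/division keeps the fewest significant figures: 0.059 → 2 s.f., 30.9 → 3 s.f., 0.12942 → 5 s.f.; limit is 2.
Rounded to 2 significant figures: 14.

14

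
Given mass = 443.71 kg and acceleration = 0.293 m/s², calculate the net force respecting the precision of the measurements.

130. N

net force = 443.71 kg × 0.293 m/s² = 130.00703 N.
443.71 has 5 significant figures; 0.293 has 3.
Division/multiplication keeps the fewest: 3 significant figures.
Rounded: 130. N.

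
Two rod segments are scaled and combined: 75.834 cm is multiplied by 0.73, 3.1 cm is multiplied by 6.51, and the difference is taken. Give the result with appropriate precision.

35 cm

75.834 × 0.73 = 55.35882 → 55 cm (2 s.f., last digit at the 10^0 place).
3.1 × 6.51 = 20.181 → 20. cm (2 s.f., last digit at the 10^0 place).
Difference: 35.17782 cm; keep the coarser place, 10^0.
Result: 35 cm.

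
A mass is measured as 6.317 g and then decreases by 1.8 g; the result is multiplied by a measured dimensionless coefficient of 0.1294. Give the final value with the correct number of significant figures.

6.317 g − 1.8 g = 4.517 g; the difference is limited to 1 decimal place (2 s.f.).
Carrying full precision, 4.517 × 0.1294 = 0.5844998 g; 0.1294 has 4 s.f., so the result keeps min(2, 4) = 2 s.f.
Rounded to 2 significant figures: 0.58 g.

0.58 g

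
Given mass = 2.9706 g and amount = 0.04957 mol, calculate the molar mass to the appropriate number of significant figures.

59.93 g/mol

molar mass = 2.9706 g ÷ 0.04957 mol = 59.9273754287… g/mol.
2.9706 has 5 significant figures; 0.04957 has 4.
Division/multiplication keeps the fewest: 4 significant figures.
Rounded: 59.93 g/mol.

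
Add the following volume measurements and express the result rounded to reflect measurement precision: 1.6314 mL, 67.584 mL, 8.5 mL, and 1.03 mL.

78.7 mL

1.6314 mL + 67.584 mL + 8.5 mL + 1.03 mL = 78.7454 mL.
Addition/subtraction keeps the fewest decimal places: 1.6314 → 4 decimal places, 67.584 → 3 decimal places, 8.5 → 1 decimal place, 1.03 → 2 decimal places; limit is 1.
Rounded to 1 decimal place: 78.7 mL.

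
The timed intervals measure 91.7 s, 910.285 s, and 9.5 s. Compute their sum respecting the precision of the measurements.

1011.5 s

91.7 s + 910.285 s + 9.5 s = 1011.485 s.
Addition/subtraction keeps the fewest decimal places: 91.7 → 1 decimal place, 910.285 → 3 decimal places, 9.5 → 1 decimal place; limit is 1.
Rounded to 1 decimal place: 1011.5 s.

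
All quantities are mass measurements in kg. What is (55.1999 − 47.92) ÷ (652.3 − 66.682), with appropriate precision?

0.0124

55.1999 − 47.92 = 7.2799, limited to 2 d.p. → 3 s.f.; 652.3 − 66.682 = 585.618, limited to 1 d.p. → 4 s.f.
Carrying full precision, 7.2799 ÷ 585.618 = 0.0124311411193…; keep min(3, 4) = 3 s.f.
Rounded to 3 significant figures: 0.0124.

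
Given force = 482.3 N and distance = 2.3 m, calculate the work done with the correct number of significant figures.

work done = 482.3 N × 2.3 m = 1109.29 J.
482.3 has 4 significant figures; 2.3 has 2.
Division/multiplication keeps the fewest: 2 significant figures.
Rounded: 1.1 × 10^3 J.

1.1 × 10^3 J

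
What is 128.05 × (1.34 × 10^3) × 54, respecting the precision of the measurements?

128.05 × (1.34 × 10^3) × 54 = 9265698
Multiplication/division keeps the fewest significant figures: 128.05 → 5 s.f., 1.34 × 10^3 → 3 s.f., 54 → 2 s.f.; limit is 2.
Rounded to 2 significant figures: 9.3 × 10^6.

9.3 × 10^6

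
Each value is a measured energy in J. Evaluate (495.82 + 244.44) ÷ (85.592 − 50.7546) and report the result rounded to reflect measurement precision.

21.249

495.82 + 244.44 = 740.26, limited to 2 d.p. → 5 s.f.; 85.592 − 50.7546 = 34.8374, limited to 3 d.p. → 5 s.f.
Carrying full precision, 740.26 ÷ 34.8374 = 21.2490025088…; keep min(5, 5) = 5 s.f.
Rounded to 5 significant figures: 21.249.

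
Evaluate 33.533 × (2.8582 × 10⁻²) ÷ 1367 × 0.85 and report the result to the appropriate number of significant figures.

6.0 × 10⁻⁴

33.533 × (2.8582 × 10⁻²) ÷ 1367 × 0.85 = 0.000595957699415…
Multiplication/division keeps the fewest significant figures: 33.533 → 5 s.f., 2.8582 × 10⁻² → 5 s.f., 1367 → 4 s.f., 0.85 → 2 s.f.; limit is 2.
Rounded to 2 significant figures: 6.0 × 10⁻⁴.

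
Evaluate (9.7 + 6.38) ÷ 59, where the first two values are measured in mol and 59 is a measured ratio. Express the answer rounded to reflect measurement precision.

0.27 mol

9.7 mol + 6.38 mol = 16.08 mol; the sum is limited to 1 decimal place (3 s.f.).
Carrying full precision, 16.08 ÷ 59 = 0.272542372881… mol; 59 has 2 s.f., so the result keeps min(3, 2) = 2 s.f.
Rounded to 2 significant figures: 0.27 mol.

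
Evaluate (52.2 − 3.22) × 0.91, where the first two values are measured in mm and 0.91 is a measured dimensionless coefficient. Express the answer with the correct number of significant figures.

52.2 mm − 3.22 mm = 48.98 mm; the difference is limited to 1 decimal place (3 s.f.).
Carrying full precision, 48.98 × 0.91 = 44.5718 mm; 0.91 has 2 s.f., so the result keeps min(3, 2) = 2 s.f.
Rounded to 2 significant figures: 45 mm.

45 mm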